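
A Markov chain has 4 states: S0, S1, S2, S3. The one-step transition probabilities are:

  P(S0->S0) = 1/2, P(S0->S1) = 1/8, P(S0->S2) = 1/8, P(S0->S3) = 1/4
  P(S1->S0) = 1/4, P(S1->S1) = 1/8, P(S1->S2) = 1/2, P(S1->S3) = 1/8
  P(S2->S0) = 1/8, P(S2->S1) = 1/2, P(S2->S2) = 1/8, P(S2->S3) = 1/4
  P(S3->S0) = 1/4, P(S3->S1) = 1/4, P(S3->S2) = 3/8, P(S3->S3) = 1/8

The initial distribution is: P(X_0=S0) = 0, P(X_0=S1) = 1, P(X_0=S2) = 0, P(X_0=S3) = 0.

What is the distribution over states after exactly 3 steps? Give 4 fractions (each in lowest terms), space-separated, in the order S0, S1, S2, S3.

Propagating the distribution step by step (d_{t+1} = d_t * P):
d_0 = (S0=0, S1=1, S2=0, S3=0)
  d_1[S0] = 0*1/2 + 1*1/4 + 0*1/8 + 0*1/4 = 1/4
  d_1[S1] = 0*1/8 + 1*1/8 + 0*1/2 + 0*1/4 = 1/8
  d_1[S2] = 0*1/8 + 1*1/2 + 0*1/8 + 0*3/8 = 1/2
  d_1[S3] = 0*1/4 + 1*1/8 + 0*1/4 + 0*1/8 = 1/8
d_1 = (S0=1/4, S1=1/8, S2=1/2, S3=1/8)
  d_2[S0] = 1/4*1/2 + 1/8*1/4 + 1/2*1/8 + 1/8*1/4 = 1/4
  d_2[S1] = 1/4*1/8 + 1/8*1/8 + 1/2*1/2 + 1/8*1/4 = 21/64
  d_2[S2] = 1/4*1/8 + 1/8*1/2 + 1/2*1/8 + 1/8*3/8 = 13/64
  d_2[S3] = 1/4*1/4 + 1/8*1/8 + 1/2*1/4 + 1/8*1/8 = 7/32
d_2 = (S0=1/4, S1=21/64, S2=13/64, S3=7/32)
  d_3[S0] = 1/4*1/2 + 21/64*1/4 + 13/64*1/8 + 7/32*1/4 = 147/512
  d_3[S1] = 1/4*1/8 + 21/64*1/8 + 13/64*1/2 + 7/32*1/4 = 117/512
  d_3[S2] = 1/4*1/8 + 21/64*1/2 + 13/64*1/8 + 7/32*3/8 = 155/512
  d_3[S3] = 1/4*1/4 + 21/64*1/8 + 13/64*1/4 + 7/32*1/8 = 93/512
d_3 = (S0=147/512, S1=117/512, S2=155/512, S3=93/512)

Answer: 147/512 117/512 155/512 93/512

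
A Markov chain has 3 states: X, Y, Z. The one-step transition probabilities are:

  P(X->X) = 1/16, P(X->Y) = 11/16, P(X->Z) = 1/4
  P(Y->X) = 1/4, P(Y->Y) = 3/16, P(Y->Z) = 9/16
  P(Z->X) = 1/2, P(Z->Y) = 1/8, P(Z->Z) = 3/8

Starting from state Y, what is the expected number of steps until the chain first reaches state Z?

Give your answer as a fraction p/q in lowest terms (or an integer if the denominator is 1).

Let h_i = expected steps to first reach Z from state i.
Boundary: h_Z = 0.
First-step equations for the other states:
  h_X = 1 + 1/16*h_X + 11/16*h_Y + 1/4*h_Z
  h_Y = 1 + 1/4*h_X + 3/16*h_Y + 9/16*h_Z

Substituting h_Z = 0 and rearranging gives the linear system (I - Q) h = 1:
  [15/16, -11/16] . (h_X, h_Y) = 1
  [-1/4, 13/16] . (h_X, h_Y) = 1

Solving yields:
  h_X = 384/151
  h_Y = 304/151

Starting state is Y, so the expected hitting time is h_Y = 304/151.

Answer: 304/151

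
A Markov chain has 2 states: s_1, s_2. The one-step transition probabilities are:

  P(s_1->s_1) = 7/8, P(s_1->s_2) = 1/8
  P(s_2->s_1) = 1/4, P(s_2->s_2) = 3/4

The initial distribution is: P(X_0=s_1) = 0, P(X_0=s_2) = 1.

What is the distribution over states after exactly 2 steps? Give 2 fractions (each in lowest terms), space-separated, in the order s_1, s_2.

Answer: 13/32 19/32

Derivation:
Propagating the distribution step by step (d_{t+1} = d_t * P):
d_0 = (s_1=0, s_2=1)
  d_1[s_1] = 0*7/8 + 1*1/4 = 1/4
  d_1[s_2] = 0*1/8 + 1*3/4 = 3/4
d_1 = (s_1=1/4, s_2=3/4)
  d_2[s_1] = 1/4*7/8 + 3/4*1/4 = 13/32
  d_2[s_2] = 1/4*1/8 + 3/4*3/4 = 19/32
d_2 = (s_1=13/32, s_2=19/32)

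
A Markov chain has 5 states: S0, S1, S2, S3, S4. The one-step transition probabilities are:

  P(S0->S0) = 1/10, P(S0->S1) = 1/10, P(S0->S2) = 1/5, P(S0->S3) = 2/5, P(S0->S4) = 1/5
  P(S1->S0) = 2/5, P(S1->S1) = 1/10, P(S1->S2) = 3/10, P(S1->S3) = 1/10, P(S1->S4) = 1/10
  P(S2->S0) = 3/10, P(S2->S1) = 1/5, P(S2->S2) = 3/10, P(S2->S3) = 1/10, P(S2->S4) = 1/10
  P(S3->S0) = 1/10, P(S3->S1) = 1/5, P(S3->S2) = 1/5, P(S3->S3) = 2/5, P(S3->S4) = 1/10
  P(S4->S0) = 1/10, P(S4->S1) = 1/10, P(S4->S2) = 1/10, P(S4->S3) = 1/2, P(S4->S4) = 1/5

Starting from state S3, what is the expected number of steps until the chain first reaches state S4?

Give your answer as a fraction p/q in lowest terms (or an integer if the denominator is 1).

Let h_i = expected steps to first reach S4 from state i.
Boundary: h_S4 = 0.
First-step equations for the other states:
  h_S0 = 1 + 1/10*h_S0 + 1/10*h_S1 + 1/5*h_S2 + 2/5*h_S3 + 1/5*h_S4
  h_S1 = 1 + 2/5*h_S0 + 1/10*h_S1 + 3/10*h_S2 + 1/10*h_S3 + 1/10*h_S4
  h_S2 = 1 + 3/10*h_S0 + 1/5*h_S1 + 3/10*h_S2 + 1/10*h_S3 + 1/10*h_S4
  h_S3 = 1 + 1/10*h_S0 + 1/5*h_S1 + 1/5*h_S2 + 2/5*h_S3 + 1/10*h_S4

Substituting h_S4 = 0 and rearranging gives the linear system (I - Q) h = 1:
  [9/10, -1/10, -1/5, -2/5] . (h_S0, h_S1, h_S2, h_S3) = 1
  [-2/5, 9/10, -3/10, -1/10] . (h_S0, h_S1, h_S2, h_S3) = 1
  [-3/10, -1/5, 7/10, -1/10] . (h_S0, h_S1, h_S2, h_S3) = 1
  [-1/10, -1/5, -1/5, 3/5] . (h_S0, h_S1, h_S2, h_S3) = 1

Solving yields:
  h_S0 = 460/61
  h_S1 = 495/61
  h_S2 = 997/122
  h_S3 = 1019/122

Starting state is S3, so the expected hitting time is h_S3 = 1019/122.

Answer: 1019/122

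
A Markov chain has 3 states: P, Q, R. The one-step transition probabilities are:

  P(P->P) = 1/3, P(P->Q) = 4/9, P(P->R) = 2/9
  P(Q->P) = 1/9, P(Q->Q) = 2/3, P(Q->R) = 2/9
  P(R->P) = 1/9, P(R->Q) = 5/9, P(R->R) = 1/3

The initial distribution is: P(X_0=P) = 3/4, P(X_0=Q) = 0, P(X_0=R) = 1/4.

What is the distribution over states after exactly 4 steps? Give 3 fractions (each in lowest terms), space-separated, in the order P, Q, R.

Answer: 947/6561 15895/26244 1/4

Derivation:
Propagating the distribution step by step (d_{t+1} = d_t * P):
d_0 = (P=3/4, Q=0, R=1/4)
  d_1[P] = 3/4*1/3 + 0*1/9 + 1/4*1/9 = 5/18
  d_1[Q] = 3/4*4/9 + 0*2/3 + 1/4*5/9 = 17/36
  d_1[R] = 3/4*2/9 + 0*2/9 + 1/4*1/3 = 1/4
d_1 = (P=5/18, Q=17/36, R=1/4)
  d_2[P] = 5/18*1/3 + 17/36*1/9 + 1/4*1/9 = 14/81
  d_2[Q] = 5/18*4/9 + 17/36*2/3 + 1/4*5/9 = 187/324
  d_2[R] = 5/18*2/9 + 17/36*2/9 + 1/4*1/3 = 1/4
d_2 = (P=14/81, Q=187/324, R=1/4)
  d_3[P] = 14/81*1/3 + 187/324*1/9 + 1/4*1/9 = 109/729
  d_3[Q] = 14/81*4/9 + 187/324*2/3 + 1/4*5/9 = 1751/2916
  d_3[R] = 14/81*2/9 + 187/324*2/9 + 1/4*1/3 = 1/4
d_3 = (P=109/729, Q=1751/2916, R=1/4)
  d_4[P] = 109/729*1/3 + 1751/2916*1/9 + 1/4*1/9 = 947/6561
  d_4[Q] = 109/729*4/9 + 1751/2916*2/3 + 1/4*5/9 = 15895/26244
  d_4[R] = 109/729*2/9 + 1751/2916*2/9 + 1/4*1/3 = 1/4
d_4 = (P=947/6561, Q=15895/26244, R=1/4)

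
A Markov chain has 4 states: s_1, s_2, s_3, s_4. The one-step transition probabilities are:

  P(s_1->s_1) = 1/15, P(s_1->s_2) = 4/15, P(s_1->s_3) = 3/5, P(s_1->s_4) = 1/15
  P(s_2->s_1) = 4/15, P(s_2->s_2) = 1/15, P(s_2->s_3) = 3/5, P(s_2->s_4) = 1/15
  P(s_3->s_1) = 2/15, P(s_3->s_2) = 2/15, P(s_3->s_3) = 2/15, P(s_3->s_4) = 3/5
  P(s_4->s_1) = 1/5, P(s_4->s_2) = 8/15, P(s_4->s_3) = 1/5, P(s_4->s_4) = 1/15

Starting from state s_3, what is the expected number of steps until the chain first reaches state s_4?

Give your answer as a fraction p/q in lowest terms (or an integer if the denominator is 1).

Answer: 105/47

Derivation:
Let h_i = expected steps to first reach s_4 from state i.
Boundary: h_s_4 = 0.
First-step equations for the other states:
  h_s_1 = 1 + 1/15*h_s_1 + 4/15*h_s_2 + 3/5*h_s_3 + 1/15*h_s_4
  h_s_2 = 1 + 4/15*h_s_1 + 1/15*h_s_2 + 3/5*h_s_3 + 1/15*h_s_4
  h_s_3 = 1 + 2/15*h_s_1 + 2/15*h_s_2 + 2/15*h_s_3 + 3/5*h_s_4

Substituting h_s_4 = 0 and rearranging gives the linear system (I - Q) h = 1:
  [14/15, -4/15, -3/5] . (h_s_1, h_s_2, h_s_3) = 1
  [-4/15, 14/15, -3/5] . (h_s_1, h_s_2, h_s_3) = 1
  [-2/15, -2/15, 13/15] . (h_s_1, h_s_2, h_s_3) = 1

Solving yields:
  h_s_1 = 165/47
  h_s_2 = 165/47
  h_s_3 = 105/47

Starting state is s_3, so the expected hitting time is h_s_3 = 105/47.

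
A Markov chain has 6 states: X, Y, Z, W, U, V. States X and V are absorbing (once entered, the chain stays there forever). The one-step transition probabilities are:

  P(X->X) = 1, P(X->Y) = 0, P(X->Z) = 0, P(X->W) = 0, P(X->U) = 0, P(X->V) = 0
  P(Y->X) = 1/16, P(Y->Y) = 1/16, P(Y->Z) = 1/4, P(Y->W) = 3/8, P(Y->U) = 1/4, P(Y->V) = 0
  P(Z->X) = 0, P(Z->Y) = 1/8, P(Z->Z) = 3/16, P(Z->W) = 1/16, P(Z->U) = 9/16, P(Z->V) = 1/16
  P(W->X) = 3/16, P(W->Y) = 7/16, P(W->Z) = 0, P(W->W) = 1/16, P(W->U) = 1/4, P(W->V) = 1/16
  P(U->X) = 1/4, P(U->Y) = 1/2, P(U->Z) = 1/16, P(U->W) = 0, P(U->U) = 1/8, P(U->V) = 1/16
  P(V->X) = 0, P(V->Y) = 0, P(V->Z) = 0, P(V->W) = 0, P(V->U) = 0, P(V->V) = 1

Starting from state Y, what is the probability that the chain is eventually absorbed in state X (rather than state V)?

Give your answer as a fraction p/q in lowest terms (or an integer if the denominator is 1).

Answer: 12477/16147

Derivation:
Let a_i = P(absorbed in X | start in state i).
Boundary conditions: a_X = 1, a_V = 0.
For each transient state i, a_i = sum_j P(i->j) * a_j:
  a_Y = 1/16*a_X + 1/16*a_Y + 1/4*a_Z + 3/8*a_W + 1/4*a_U + 0*a_V
  a_Z = 0*a_X + 1/8*a_Y + 3/16*a_Z + 1/16*a_W + 9/16*a_U + 1/16*a_V
  a_W = 3/16*a_X + 7/16*a_Y + 0*a_Z + 1/16*a_W + 1/4*a_U + 1/16*a_V
  a_U = 1/4*a_X + 1/2*a_Y + 1/16*a_Z + 0*a_W + 1/8*a_U + 1/16*a_V

Substituting a_X = 1 and a_V = 0, rearrange to (I - Q) a = r where r[i] = P(i -> X):
  [15/16, -1/4, -3/8, -1/4] . (a_Y, a_Z, a_W, a_U) = 1/16
  [-1/8, 13/16, -1/16, -9/16] . (a_Y, a_Z, a_W, a_U) = 0
  [-7/16, 0, 15/16, -1/4] . (a_Y, a_Z, a_W, a_U) = 3/16
  [-1/2, -1/16, 0, 7/8] . (a_Y, a_Z, a_W, a_U) = 1/4

Solving yields:
  a_Y = 12477/16147
  a_Z = 11576/16147
  a_W = 12404/16147
  a_U = 12570/16147

Starting state is Y, so the absorption probability is a_Y = 12477/16147.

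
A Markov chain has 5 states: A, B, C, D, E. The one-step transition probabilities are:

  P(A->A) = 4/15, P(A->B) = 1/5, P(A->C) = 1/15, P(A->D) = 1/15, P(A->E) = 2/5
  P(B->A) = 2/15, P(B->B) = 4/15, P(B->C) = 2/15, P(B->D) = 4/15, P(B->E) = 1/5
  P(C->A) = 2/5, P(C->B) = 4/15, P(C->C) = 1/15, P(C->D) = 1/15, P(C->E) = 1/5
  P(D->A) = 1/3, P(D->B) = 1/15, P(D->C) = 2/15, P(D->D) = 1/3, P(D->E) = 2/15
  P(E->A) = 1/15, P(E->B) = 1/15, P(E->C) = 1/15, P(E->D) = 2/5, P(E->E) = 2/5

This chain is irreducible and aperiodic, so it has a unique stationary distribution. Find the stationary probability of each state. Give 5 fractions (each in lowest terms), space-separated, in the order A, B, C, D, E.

The stationary distribution satisfies pi = pi * P, i.e.:
  pi_A = 4/15*pi_A + 2/15*pi_B + 2/5*pi_C + 1/3*pi_D + 1/15*pi_E
  pi_B = 1/5*pi_A + 4/15*pi_B + 4/15*pi_C + 1/15*pi_D + 1/15*pi_E
  pi_C = 1/15*pi_A + 2/15*pi_B + 1/15*pi_C + 2/15*pi_D + 1/15*pi_E
  pi_D = 1/15*pi_A + 4/15*pi_B + 1/15*pi_C + 1/3*pi_D + 2/5*pi_E
  pi_E = 2/5*pi_A + 1/5*pi_B + 1/5*pi_C + 2/15*pi_D + 2/5*pi_E
with normalization: pi_A + pi_B + pi_C + pi_D + pi_E = 1.

Using the first 4 balance equations plus normalization, the linear system A*pi = b is:
  [-11/15, 2/15, 2/5, 1/3, 1/15] . pi = 0
  [1/5, -11/15, 4/15, 1/15, 1/15] . pi = 0
  [1/15, 2/15, -14/15, 2/15, 1/15] . pi = 0
  [1/15, 4/15, 1/15, -2/3, 2/5] . pi = 0
  [1, 1, 1, 1, 1] . pi = 1

Solving yields:
  pi_A = 8443/38281
  pi_B = 5492/38281
  pi_C = 3579/38281
  pi_D = 9912/38281
  pi_E = 10855/38281

Verification (pi * P):
  8443/38281*4/15 + 5492/38281*2/15 + 3579/38281*2/5 + 9912/38281*1/3 + 10855/38281*1/15 = 8443/38281 = pi_A  (ok)
  8443/38281*1/5 + 5492/38281*4/15 + 3579/38281*4/15 + 9912/38281*1/15 + 10855/38281*1/15 = 5492/38281 = pi_B  (ok)
  8443/38281*1/15 + 5492/38281*2/15 + 3579/38281*1/15 + 9912/38281*2/15 + 10855/38281*1/15 = 3579/38281 = pi_C  (ok)
  8443/38281*1/15 + 5492/38281*4/15 + 3579/38281*1/15 + 9912/38281*1/3 + 10855/38281*2/5 = 9912/38281 = pi_D  (ok)
  8443/38281*2/5 + 5492/38281*1/5 + 3579/38281*1/5 + 9912/38281*2/15 + 10855/38281*2/5 = 10855/38281 = pi_E  (ok)

Answer: 8443/38281 5492/38281 3579/38281 9912/38281 10855/38281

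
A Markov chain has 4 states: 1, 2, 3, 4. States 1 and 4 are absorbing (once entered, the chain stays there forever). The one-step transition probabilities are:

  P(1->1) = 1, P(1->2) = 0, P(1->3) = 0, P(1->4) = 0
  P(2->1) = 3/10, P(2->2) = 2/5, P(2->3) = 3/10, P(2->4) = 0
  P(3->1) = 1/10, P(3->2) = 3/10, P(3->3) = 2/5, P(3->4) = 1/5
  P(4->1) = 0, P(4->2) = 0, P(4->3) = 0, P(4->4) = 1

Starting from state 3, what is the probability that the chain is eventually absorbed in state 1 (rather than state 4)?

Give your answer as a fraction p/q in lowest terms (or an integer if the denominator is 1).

Let a_i = P(absorbed in 1 | start in state i).
Boundary conditions: a_1 = 1, a_4 = 0.
For each transient state i, a_i = sum_j P(i->j) * a_j:
  a_2 = 3/10*a_1 + 2/5*a_2 + 3/10*a_3 + 0*a_4
  a_3 = 1/10*a_1 + 3/10*a_2 + 2/5*a_3 + 1/5*a_4

Substituting a_1 = 1 and a_4 = 0, rearrange to (I - Q) a = r where r[i] = P(i -> 1):
  [3/5, -3/10] . (a_2, a_3) = 3/10
  [-3/10, 3/5] . (a_2, a_3) = 1/10

Solving yields:
  a_2 = 7/9
  a_3 = 5/9

Starting state is 3, so the absorption probability is a_3 = 5/9.

Answer: 5/9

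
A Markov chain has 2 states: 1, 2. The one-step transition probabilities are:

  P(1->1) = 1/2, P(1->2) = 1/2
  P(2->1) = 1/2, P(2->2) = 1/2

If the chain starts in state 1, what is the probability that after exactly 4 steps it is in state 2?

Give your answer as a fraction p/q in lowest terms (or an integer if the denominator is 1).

Answer: 1/2

Derivation:
Computing P^4 by repeated multiplication:
P^1 =
  1: [1/2, 1/2]
  2: [1/2, 1/2]
P^2 =
  1: [1/2, 1/2]
  2: [1/2, 1/2]
P^3 =
  1: [1/2, 1/2]
  2: [1/2, 1/2]
P^4 =
  1: [1/2, 1/2]
  2: [1/2, 1/2]

(P^4)[1 -> 2] = 1/2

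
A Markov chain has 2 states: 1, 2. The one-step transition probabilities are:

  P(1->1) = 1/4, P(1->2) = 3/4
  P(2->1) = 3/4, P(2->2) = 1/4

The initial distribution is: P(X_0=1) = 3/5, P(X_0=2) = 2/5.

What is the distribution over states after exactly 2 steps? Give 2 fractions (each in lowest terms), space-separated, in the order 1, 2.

Propagating the distribution step by step (d_{t+1} = d_t * P):
d_0 = (1=3/5, 2=2/5)
  d_1[1] = 3/5*1/4 + 2/5*3/4 = 9/20
  d_1[2] = 3/5*3/4 + 2/5*1/4 = 11/20
d_1 = (1=9/20, 2=11/20)
  d_2[1] = 9/20*1/4 + 11/20*3/4 = 21/40
  d_2[2] = 9/20*3/4 + 11/20*1/4 = 19/40
d_2 = (1=21/40, 2=19/40)

Answer: 21/40 19/40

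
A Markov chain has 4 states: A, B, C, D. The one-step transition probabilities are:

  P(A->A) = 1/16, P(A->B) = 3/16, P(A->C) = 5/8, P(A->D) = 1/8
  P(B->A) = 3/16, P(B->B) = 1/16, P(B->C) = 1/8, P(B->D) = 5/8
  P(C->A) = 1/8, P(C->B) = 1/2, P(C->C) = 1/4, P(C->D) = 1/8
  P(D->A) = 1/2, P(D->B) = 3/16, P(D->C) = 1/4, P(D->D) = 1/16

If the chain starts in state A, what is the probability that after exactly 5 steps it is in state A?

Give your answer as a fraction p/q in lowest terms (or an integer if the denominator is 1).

Answer: 108567/524288

Derivation:
Computing P^5 by repeated multiplication:
P^1 =
  A: [1/16, 3/16, 5/8, 1/8]
  B: [3/16, 1/16, 1/8, 5/8]
  C: [1/8, 1/2, 1/4, 1/8]
  D: [1/2, 3/16, 1/4, 1/16]
P^2 =
  A: [23/128, 23/64, 1/4, 27/128]
  B: [45/128, 7/32, 5/16, 15/128]
  C: [25/128, 13/64, 15/64, 47/128]
  D: [33/256, 31/128, 53/128, 55/256]
P^3 =
  A: [441/2048, 113/512, 279/1024, 597/2048]
  B: [329/2048, 33/128, 363/1024, 465/2048]
  C: [539/2048, 241/1024, 305/1024, 417/2048]
  D: [871/4096, 587/2048, 549/2048, 953/4096]
P^4 =
  A: [7689/32768, 4015/16384, 4967/16384, 7115/32768]
  B: [7085/32768, 4359/16384, 4555/16384, 7855/32768]
  C: [6541/32768, 4115/16384, 5231/16384, 7535/32768]
  D: [14213/65536, 7715/32768, 9631/32768, 16631/65536]
P^5 =
  A: [108567/524288, 65957/262144, 80573/262144, 122661/524288]
  B: [114299/524288, 63209/262144, 78073/262144, 127425/524288]
  C: [112435/524288, 67077/262144, 76929/262144, 123841/524288]
  D: [232075/1048576, 131029/524288, 158281/524288, 237881/1048576]

(P^5)[A -> A] = 108567/524288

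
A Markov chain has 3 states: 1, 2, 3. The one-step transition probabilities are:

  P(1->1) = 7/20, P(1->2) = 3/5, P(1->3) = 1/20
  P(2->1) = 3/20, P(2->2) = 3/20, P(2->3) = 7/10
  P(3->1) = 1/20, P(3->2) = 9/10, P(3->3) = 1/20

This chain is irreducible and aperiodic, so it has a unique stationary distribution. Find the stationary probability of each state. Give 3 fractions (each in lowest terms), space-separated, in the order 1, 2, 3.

The stationary distribution satisfies pi = pi * P, i.e.:
  pi_1 = 7/20*pi_1 + 3/20*pi_2 + 1/20*pi_3
  pi_2 = 3/5*pi_1 + 3/20*pi_2 + 9/10*pi_3
  pi_3 = 1/20*pi_1 + 7/10*pi_2 + 1/20*pi_3
with normalization: pi_1 + pi_2 + pi_3 = 1.

Using the first 2 balance equations plus normalization, the linear system A*pi = b is:
  [-13/20, 3/20, 1/20] . pi = 0
  [3/5, -17/20, 9/10] . pi = 0
  [1, 1, 1] . pi = 1

Solving yields:
  pi_1 = 71/502
  pi_2 = 123/251
  pi_3 = 185/502

Verification (pi * P):
  71/502*7/20 + 123/251*3/20 + 185/502*1/20 = 71/502 = pi_1  (ok)
  71/502*3/5 + 123/251*3/20 + 185/502*9/10 = 123/251 = pi_2  (ok)
  71/502*1/20 + 123/251*7/10 + 185/502*1/20 = 185/502 = pi_3  (ok)

Answer: 71/502 123/251 185/502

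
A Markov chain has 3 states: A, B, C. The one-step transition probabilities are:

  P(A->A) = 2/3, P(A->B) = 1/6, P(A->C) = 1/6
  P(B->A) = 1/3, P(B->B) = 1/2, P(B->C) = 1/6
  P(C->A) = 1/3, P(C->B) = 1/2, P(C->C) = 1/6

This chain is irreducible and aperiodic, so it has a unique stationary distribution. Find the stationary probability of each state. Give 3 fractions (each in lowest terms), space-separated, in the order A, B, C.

The stationary distribution satisfies pi = pi * P, i.e.:
  pi_A = 2/3*pi_A + 1/3*pi_B + 1/3*pi_C
  pi_B = 1/6*pi_A + 1/2*pi_B + 1/2*pi_C
  pi_C = 1/6*pi_A + 1/6*pi_B + 1/6*pi_C
with normalization: pi_A + pi_B + pi_C = 1.

Using the first 2 balance equations plus normalization, the linear system A*pi = b is:
  [-1/3, 1/3, 1/3] . pi = 0
  [1/6, -1/2, 1/2] . pi = 0
  [1, 1, 1] . pi = 1

Solving yields:
  pi_A = 1/2
  pi_B = 1/3
  pi_C = 1/6

Verification (pi * P):
  1/2*2/3 + 1/3*1/3 + 1/6*1/3 = 1/2 = pi_A  (ok)
  1/2*1/6 + 1/3*1/2 + 1/6*1/2 = 1/3 = pi_B  (ok)
  1/2*1/6 + 1/3*1/6 + 1/6*1/6 = 1/6 = pi_C  (ok)

Answer: 1/2 1/3 1/6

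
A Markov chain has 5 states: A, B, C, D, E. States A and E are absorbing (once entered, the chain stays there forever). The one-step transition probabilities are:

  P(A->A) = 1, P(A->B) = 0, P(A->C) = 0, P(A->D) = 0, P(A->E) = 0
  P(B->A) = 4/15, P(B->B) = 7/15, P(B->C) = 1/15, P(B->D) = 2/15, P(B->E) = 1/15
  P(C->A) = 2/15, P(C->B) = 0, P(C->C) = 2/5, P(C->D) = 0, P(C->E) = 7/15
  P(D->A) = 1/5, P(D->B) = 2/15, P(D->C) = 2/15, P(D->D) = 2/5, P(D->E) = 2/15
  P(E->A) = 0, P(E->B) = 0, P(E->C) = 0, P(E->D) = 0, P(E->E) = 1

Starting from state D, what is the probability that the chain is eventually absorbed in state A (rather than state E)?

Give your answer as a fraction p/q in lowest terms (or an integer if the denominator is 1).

Answer: 9/17

Derivation:
Let a_i = P(absorbed in A | start in state i).
Boundary conditions: a_A = 1, a_E = 0.
For each transient state i, a_i = sum_j P(i->j) * a_j:
  a_B = 4/15*a_A + 7/15*a_B + 1/15*a_C + 2/15*a_D + 1/15*a_E
  a_C = 2/15*a_A + 0*a_B + 2/5*a_C + 0*a_D + 7/15*a_E
  a_D = 1/5*a_A + 2/15*a_B + 2/15*a_C + 2/5*a_D + 2/15*a_E

Substituting a_A = 1 and a_E = 0, rearrange to (I - Q) a = r where r[i] = P(i -> A):
  [8/15, -1/15, -2/15] . (a_B, a_C, a_D) = 4/15
  [0, 3/5, 0] . (a_B, a_C, a_D) = 2/15
  [-2/15, -2/15, 3/5] . (a_B, a_C, a_D) = 1/5

Solving yields:
  a_B = 101/153
  a_C = 2/9
  a_D = 9/17

Starting state is D, so the absorption probability is a_D = 9/17.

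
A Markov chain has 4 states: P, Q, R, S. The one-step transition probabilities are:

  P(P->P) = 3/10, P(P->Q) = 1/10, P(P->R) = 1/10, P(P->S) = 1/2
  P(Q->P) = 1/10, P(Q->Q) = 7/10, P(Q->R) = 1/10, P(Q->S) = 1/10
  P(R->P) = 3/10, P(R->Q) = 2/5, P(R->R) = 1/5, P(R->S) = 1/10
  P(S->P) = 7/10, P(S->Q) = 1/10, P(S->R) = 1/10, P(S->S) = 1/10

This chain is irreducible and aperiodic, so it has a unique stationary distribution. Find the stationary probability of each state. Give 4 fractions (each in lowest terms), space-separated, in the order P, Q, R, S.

Answer: 41/126 1/3 1/9 29/126

Derivation:
The stationary distribution satisfies pi = pi * P, i.e.:
  pi_P = 3/10*pi_P + 1/10*pi_Q + 3/10*pi_R + 7/10*pi_S
  pi_Q = 1/10*pi_P + 7/10*pi_Q + 2/5*pi_R + 1/10*pi_S
  pi_R = 1/10*pi_P + 1/10*pi_Q + 1/5*pi_R + 1/10*pi_S
  pi_S = 1/2*pi_P + 1/10*pi_Q + 1/10*pi_R + 1/10*pi_S
with normalization: pi_P + pi_Q + pi_R + pi_S = 1.

Using the first 3 balance equations plus normalization, the linear system A*pi = b is:
  [-7/10, 1/10, 3/10, 7/10] . pi = 0
  [1/10, -3/10, 2/5, 1/10] . pi = 0
  [1/10, 1/10, -4/5, 1/10] . pi = 0
  [1, 1, 1, 1] . pi = 1

Solving yields:
  pi_P = 41/126
  pi_Q = 1/3
  pi_R = 1/9
  pi_S = 29/126

Verification (pi * P):
  41/126*3/10 + 1/3*1/10 + 1/9*3/10 + 29/126*7/10 = 41/126 = pi_P  (ok)
  41/126*1/10 + 1/3*7/10 + 1/9*2/5 + 29/126*1/10 = 1/3 = pi_Q  (ok)
  41/126*1/10 + 1/3*1/10 + 1/9*1/5 + 29/126*1/10 = 1/9 = pi_R  (ok)
  41/126*1/2 + 1/3*1/10 + 1/9*1/10 + 29/126*1/10 = 29/126 = pi_S  (ok)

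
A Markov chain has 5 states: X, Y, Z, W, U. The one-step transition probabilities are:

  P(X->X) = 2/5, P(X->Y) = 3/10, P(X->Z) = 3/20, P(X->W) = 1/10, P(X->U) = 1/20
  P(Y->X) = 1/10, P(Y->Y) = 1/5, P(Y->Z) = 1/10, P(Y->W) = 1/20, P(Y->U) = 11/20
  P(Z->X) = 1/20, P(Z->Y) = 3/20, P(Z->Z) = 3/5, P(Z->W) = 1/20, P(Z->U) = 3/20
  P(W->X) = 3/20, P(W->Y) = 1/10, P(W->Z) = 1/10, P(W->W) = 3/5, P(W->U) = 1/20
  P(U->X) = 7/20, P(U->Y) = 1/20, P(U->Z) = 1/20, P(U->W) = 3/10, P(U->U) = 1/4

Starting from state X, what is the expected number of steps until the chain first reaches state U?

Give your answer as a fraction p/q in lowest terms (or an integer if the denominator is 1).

Let h_i = expected steps to first reach U from state i.
Boundary: h_U = 0.
First-step equations for the other states:
  h_X = 1 + 2/5*h_X + 3/10*h_Y + 3/20*h_Z + 1/10*h_W + 1/20*h_U
  h_Y = 1 + 1/10*h_X + 1/5*h_Y + 1/10*h_Z + 1/20*h_W + 11/20*h_U
  h_Z = 1 + 1/20*h_X + 3/20*h_Y + 3/5*h_Z + 1/20*h_W + 3/20*h_U
  h_W = 1 + 3/20*h_X + 1/10*h_Y + 1/10*h_Z + 3/5*h_W + 1/20*h_U

Substituting h_U = 0 and rearranging gives the linear system (I - Q) h = 1:
  [3/5, -3/10, -3/20, -1/10] . (h_X, h_Y, h_Z, h_W) = 1
  [-1/10, 4/5, -1/10, -1/20] . (h_X, h_Y, h_Z, h_W) = 1
  [-1/20, -3/20, 2/5, -1/20] . (h_X, h_Y, h_Z, h_W) = 1
  [-3/20, -1/10, -1/10, 2/5] . (h_X, h_Y, h_Z, h_W) = 1

Solving yields:
  h_X = 46620/8387
  h_Y = 25180/8387
  h_Z = 43180/8387
  h_W = 55540/8387

Starting state is X, so the expected hitting time is h_X = 46620/8387.

Answer: 46620/8387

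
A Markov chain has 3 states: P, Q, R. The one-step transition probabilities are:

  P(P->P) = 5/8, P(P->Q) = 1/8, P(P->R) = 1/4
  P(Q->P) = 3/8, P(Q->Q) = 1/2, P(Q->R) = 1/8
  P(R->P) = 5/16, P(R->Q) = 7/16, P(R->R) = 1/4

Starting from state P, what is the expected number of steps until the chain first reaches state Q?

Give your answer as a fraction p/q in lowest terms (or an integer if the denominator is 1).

Answer: 64/13

Derivation:
Let h_i = expected steps to first reach Q from state i.
Boundary: h_Q = 0.
First-step equations for the other states:
  h_P = 1 + 5/8*h_P + 1/8*h_Q + 1/4*h_R
  h_R = 1 + 5/16*h_P + 7/16*h_Q + 1/4*h_R

Substituting h_Q = 0 and rearranging gives the linear system (I - Q) h = 1:
  [3/8, -1/4] . (h_P, h_R) = 1
  [-5/16, 3/4] . (h_P, h_R) = 1

Solving yields:
  h_P = 64/13
  h_R = 44/13

Starting state is P, so the expected hitting time is h_P = 64/13.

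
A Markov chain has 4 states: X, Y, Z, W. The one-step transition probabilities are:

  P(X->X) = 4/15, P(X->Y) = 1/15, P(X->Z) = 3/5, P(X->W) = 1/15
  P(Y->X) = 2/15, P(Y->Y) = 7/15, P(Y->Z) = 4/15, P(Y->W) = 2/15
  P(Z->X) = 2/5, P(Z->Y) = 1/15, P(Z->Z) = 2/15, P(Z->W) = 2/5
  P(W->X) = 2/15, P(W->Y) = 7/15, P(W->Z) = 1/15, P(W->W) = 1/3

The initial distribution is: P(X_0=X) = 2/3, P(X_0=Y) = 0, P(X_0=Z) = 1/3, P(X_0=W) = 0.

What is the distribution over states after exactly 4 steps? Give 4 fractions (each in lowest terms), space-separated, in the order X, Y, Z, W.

Answer: 1346/5625 4363/16875 4454/16875 268/1125

Derivation:
Propagating the distribution step by step (d_{t+1} = d_t * P):
d_0 = (X=2/3, Y=0, Z=1/3, W=0)
  d_1[X] = 2/3*4/15 + 0*2/15 + 1/3*2/5 + 0*2/15 = 14/45
  d_1[Y] = 2/3*1/15 + 0*7/15 + 1/3*1/15 + 0*7/15 = 1/15
  d_1[Z] = 2/3*3/5 + 0*4/15 + 1/3*2/15 + 0*1/15 = 4/9
  d_1[W] = 2/3*1/15 + 0*2/15 + 1/3*2/5 + 0*1/3 = 8/45
d_1 = (X=14/45, Y=1/15, Z=4/9, W=8/45)
  d_2[X] = 14/45*4/15 + 1/15*2/15 + 4/9*2/5 + 8/45*2/15 = 22/75
  d_2[Y] = 14/45*1/15 + 1/15*7/15 + 4/9*1/15 + 8/45*7/15 = 37/225
  d_2[Z] = 14/45*3/5 + 1/15*4/15 + 4/9*2/15 + 8/45*1/15 = 62/225
  d_2[W] = 14/45*1/15 + 1/15*2/15 + 4/9*2/5 + 8/45*1/3 = 4/15
d_2 = (X=22/75, Y=37/225, Z=62/225, W=4/15)
  d_3[X] = 22/75*4/15 + 37/225*2/15 + 62/225*2/5 + 4/15*2/15 = 166/675
  d_3[Y] = 22/75*1/15 + 37/225*7/15 + 62/225*1/15 + 4/15*7/15 = 269/1125
  d_3[Z] = 22/75*3/5 + 37/225*4/15 + 62/225*2/15 + 4/15*1/15 = 926/3375
  d_3[W] = 22/75*1/15 + 37/225*2/15 + 62/225*2/5 + 4/15*1/3 = 812/3375
d_3 = (X=166/675, Y=269/1125, Z=926/3375, W=812/3375)
  d_4[X] = 166/675*4/15 + 269/1125*2/15 + 926/3375*2/5 + 812/3375*2/15 = 1346/5625
  d_4[Y] = 166/675*1/15 + 269/1125*7/15 + 926/3375*1/15 + 812/3375*7/15 = 4363/16875
  d_4[Z] = 166/675*3/5 + 269/1125*4/15 + 926/3375*2/15 + 812/3375*1/15 = 4454/16875
  d_4[W] = 166/675*1/15 + 269/1125*2/15 + 926/3375*2/5 + 812/3375*1/3 = 268/1125
d_4 = (X=1346/5625, Y=4363/16875, Z=4454/16875, W=268/1125)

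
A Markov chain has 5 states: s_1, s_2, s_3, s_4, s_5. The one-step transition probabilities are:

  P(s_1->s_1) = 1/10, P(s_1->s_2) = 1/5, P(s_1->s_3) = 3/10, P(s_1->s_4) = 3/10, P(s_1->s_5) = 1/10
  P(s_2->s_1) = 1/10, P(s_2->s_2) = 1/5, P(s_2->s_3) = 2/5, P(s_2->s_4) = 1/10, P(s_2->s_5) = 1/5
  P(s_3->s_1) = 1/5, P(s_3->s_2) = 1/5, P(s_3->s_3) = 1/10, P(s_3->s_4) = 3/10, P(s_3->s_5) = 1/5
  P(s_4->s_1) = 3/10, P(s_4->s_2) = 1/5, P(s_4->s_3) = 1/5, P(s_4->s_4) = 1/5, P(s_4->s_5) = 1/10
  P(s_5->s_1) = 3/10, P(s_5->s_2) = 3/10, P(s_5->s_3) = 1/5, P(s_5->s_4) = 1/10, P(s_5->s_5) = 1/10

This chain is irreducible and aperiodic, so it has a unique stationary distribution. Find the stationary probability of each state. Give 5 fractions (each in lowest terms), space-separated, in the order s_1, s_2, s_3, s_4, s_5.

Answer: 511/2629 564/2629 57/239 545/2629 382/2629

Derivation:
The stationary distribution satisfies pi = pi * P, i.e.:
  pi_s_1 = 1/10*pi_s_1 + 1/10*pi_s_2 + 1/5*pi_s_3 + 3/10*pi_s_4 + 3/10*pi_s_5
  pi_s_2 = 1/5*pi_s_1 + 1/5*pi_s_2 + 1/5*pi_s_3 + 1/5*pi_s_4 + 3/10*pi_s_5
  pi_s_3 = 3/10*pi_s_1 + 2/5*pi_s_2 + 1/10*pi_s_3 + 1/5*pi_s_4 + 1/5*pi_s_5
  pi_s_4 = 3/10*pi_s_1 + 1/10*pi_s_2 + 3/10*pi_s_3 + 1/5*pi_s_4 + 1/10*pi_s_5
  pi_s_5 = 1/10*pi_s_1 + 1/5*pi_s_2 + 1/5*pi_s_3 + 1/10*pi_s_4 + 1/10*pi_s_5
with normalization: pi_s_1 + pi_s_2 + pi_s_3 + pi_s_4 + pi_s_5 = 1.

Using the first 4 balance equations plus normalization, the linear system A*pi = b is:
  [-9/10, 1/10, 1/5, 3/10, 3/10] . pi = 0
  [1/5, -4/5, 1/5, 1/5, 3/10] . pi = 0
  [3/10, 2/5, -9/10, 1/5, 1/5] . pi = 0
  [3/10, 1/10, 3/10, -4/5, 1/10] . pi = 0
  [1, 1, 1, 1, 1] . pi = 1

Solving yields:
  pi_s_1 = 511/2629
  pi_s_2 = 564/2629
  pi_s_3 = 57/239
  pi_s_4 = 545/2629
  pi_s_5 = 382/2629

Verification (pi * P):
  511/2629*1/10 + 564/2629*1/10 + 57/239*1/5 + 545/2629*3/10 + 382/2629*3/10 = 511/2629 = pi_s_1  (ok)
  511/2629*1/5 + 564/2629*1/5 + 57/239*1/5 + 545/2629*1/5 + 382/2629*3/10 = 564/2629 = pi_s_2  (ok)
  511/2629*3/10 + 564/2629*2/5 + 57/239*1/10 + 545/2629*1/5 + 382/2629*1/5 = 57/239 = pi_s_3  (ok)
  511/2629*3/10 + 564/2629*1/10 + 57/239*3/10 + 545/2629*1/5 + 382/2629*1/10 = 545/2629 = pi_s_4  (ok)
  511/2629*1/10 + 564/2629*1/5 + 57/239*1/5 + 545/2629*1/10 + 382/2629*1/10 = 382/2629 = pi_s_5  (ok)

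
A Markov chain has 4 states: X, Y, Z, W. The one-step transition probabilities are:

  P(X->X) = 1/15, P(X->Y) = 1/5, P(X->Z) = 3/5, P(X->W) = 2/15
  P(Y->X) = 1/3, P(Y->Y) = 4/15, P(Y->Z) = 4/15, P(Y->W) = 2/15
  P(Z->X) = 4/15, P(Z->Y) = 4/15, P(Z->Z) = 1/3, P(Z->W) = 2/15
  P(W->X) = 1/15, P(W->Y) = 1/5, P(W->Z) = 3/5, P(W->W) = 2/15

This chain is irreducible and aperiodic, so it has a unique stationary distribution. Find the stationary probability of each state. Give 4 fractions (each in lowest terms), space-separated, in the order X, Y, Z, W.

Answer: 868/4065 66/271 111/271 2/15

Derivation:
The stationary distribution satisfies pi = pi * P, i.e.:
  pi_X = 1/15*pi_X + 1/3*pi_Y + 4/15*pi_Z + 1/15*pi_W
  pi_Y = 1/5*pi_X + 4/15*pi_Y + 4/15*pi_Z + 1/5*pi_W
  pi_Z = 3/5*pi_X + 4/15*pi_Y + 1/3*pi_Z + 3/5*pi_W
  pi_W = 2/15*pi_X + 2/15*pi_Y + 2/15*pi_Z + 2/15*pi_W
with normalization: pi_X + pi_Y + pi_Z + pi_W = 1.

Using the first 3 balance equations plus normalization, the linear system A*pi = b is:
  [-14/15, 1/3, 4/15, 1/15] . pi = 0
  [1/5, -11/15, 4/15, 1/5] . pi = 0
  [3/5, 4/15, -2/3, 3/5] . pi = 0
  [1, 1, 1, 1] . pi = 1

Solving yields:
  pi_X = 868/4065
  pi_Y = 66/271
  pi_Z = 111/271
  pi_W = 2/15

Verification (pi * P):
  868/4065*1/15 + 66/271*1/3 + 111/271*4/15 + 2/15*1/15 = 868/4065 = pi_X  (ok)
  868/4065*1/5 + 66/271*4/15 + 111/271*4/15 + 2/15*1/5 = 66/271 = pi_Y  (ok)
  868/4065*3/5 + 66/271*4/15 + 111/271*1/3 + 2/15*3/5 = 111/271 = pi_Z  (ok)
  868/4065*2/15 + 66/271*2/15 + 111/271*2/15 + 2/15*2/15 = 2/15 = pi_W  (ok)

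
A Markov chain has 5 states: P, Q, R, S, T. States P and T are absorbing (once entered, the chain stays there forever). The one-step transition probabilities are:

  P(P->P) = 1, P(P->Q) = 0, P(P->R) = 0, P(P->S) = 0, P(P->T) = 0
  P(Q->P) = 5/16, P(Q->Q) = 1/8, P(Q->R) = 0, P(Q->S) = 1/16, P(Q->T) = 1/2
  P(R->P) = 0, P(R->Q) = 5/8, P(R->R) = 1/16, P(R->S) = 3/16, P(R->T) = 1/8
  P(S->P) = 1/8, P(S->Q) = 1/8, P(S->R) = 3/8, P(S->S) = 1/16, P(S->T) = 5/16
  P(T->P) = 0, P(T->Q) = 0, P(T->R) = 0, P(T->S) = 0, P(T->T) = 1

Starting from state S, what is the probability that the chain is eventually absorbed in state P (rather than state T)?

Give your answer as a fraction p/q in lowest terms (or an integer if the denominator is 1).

Answer: 145/468

Derivation:
Let a_i = P(absorbed in P | start in state i).
Boundary conditions: a_P = 1, a_T = 0.
For each transient state i, a_i = sum_j P(i->j) * a_j:
  a_Q = 5/16*a_P + 1/8*a_Q + 0*a_R + 1/16*a_S + 1/2*a_T
  a_R = 0*a_P + 5/8*a_Q + 1/16*a_R + 3/16*a_S + 1/8*a_T
  a_S = 1/8*a_P + 1/8*a_Q + 3/8*a_R + 1/16*a_S + 5/16*a_T

Substituting a_P = 1 and a_T = 0, rearrange to (I - Q) a = r where r[i] = P(i -> P):
  [7/8, 0, -1/16] . (a_Q, a_R, a_S) = 5/16
  [-5/8, 15/16, -3/16] . (a_Q, a_R, a_S) = 0
  [-1/8, -3/8, 15/16] . (a_Q, a_R, a_S) = 1/8

Solving yields:
  a_Q = 355/936
  a_R = 17/54
  a_S = 145/468

Starting state is S, so the absorption probability is a_S = 145/468.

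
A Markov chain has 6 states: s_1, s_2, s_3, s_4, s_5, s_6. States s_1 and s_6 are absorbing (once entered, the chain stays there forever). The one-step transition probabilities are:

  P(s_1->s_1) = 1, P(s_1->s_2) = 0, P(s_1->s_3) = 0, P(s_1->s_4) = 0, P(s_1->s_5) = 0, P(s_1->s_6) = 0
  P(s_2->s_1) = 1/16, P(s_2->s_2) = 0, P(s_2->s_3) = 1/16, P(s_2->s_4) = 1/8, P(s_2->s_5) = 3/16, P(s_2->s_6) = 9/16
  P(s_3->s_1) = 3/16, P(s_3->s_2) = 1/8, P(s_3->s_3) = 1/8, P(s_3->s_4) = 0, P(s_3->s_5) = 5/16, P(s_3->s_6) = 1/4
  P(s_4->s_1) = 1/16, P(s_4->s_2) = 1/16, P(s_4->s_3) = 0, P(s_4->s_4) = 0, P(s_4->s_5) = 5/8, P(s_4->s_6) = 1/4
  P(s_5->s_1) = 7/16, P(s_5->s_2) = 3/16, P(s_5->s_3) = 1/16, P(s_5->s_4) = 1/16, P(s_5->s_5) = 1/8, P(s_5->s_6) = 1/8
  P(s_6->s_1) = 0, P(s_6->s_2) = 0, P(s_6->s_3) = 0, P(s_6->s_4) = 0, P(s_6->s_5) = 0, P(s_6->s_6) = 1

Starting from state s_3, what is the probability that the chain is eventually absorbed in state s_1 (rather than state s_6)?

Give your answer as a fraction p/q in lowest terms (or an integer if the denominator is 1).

Let a_i = P(absorbed in s_1 | start in state i).
Boundary conditions: a_s_1 = 1, a_s_6 = 0.
For each transient state i, a_i = sum_j P(i->j) * a_j:
  a_s_2 = 1/16*a_s_1 + 0*a_s_2 + 1/16*a_s_3 + 1/8*a_s_4 + 3/16*a_s_5 + 9/16*a_s_6
  a_s_3 = 3/16*a_s_1 + 1/8*a_s_2 + 1/8*a_s_3 + 0*a_s_4 + 5/16*a_s_5 + 1/4*a_s_6
  a_s_4 = 1/16*a_s_1 + 1/16*a_s_2 + 0*a_s_3 + 0*a_s_4 + 5/8*a_s_5 + 1/4*a_s_6
  a_s_5 = 7/16*a_s_1 + 3/16*a_s_2 + 1/16*a_s_3 + 1/16*a_s_4 + 1/8*a_s_5 + 1/8*a_s_6

Substituting a_s_1 = 1 and a_s_6 = 0, rearrange to (I - Q) a = r where r[i] = P(i -> s_1):
  [1, -1/16, -1/8, -3/16] . (a_s_2, a_s_3, a_s_4, a_s_5) = 1/16
  [-1/8, 7/8, 0, -5/16] . (a_s_2, a_s_3, a_s_4, a_s_5) = 3/16
  [-1/16, 0, 1, -5/8] . (a_s_2, a_s_3, a_s_4, a_s_5) = 1/16
  [-3/16, -1/16, -1/16, 7/8] . (a_s_2, a_s_3, a_s_4, a_s_5) = 7/16

Solving yields:
  a_s_2 = 3805/14189
  a_s_3 = 20254/42567
  a_s_4 = 20002/42567
  a_s_5 = 26605/42567

Starting state is s_3, so the absorption probability is a_s_3 = 20254/42567.

Answer: 20254/42567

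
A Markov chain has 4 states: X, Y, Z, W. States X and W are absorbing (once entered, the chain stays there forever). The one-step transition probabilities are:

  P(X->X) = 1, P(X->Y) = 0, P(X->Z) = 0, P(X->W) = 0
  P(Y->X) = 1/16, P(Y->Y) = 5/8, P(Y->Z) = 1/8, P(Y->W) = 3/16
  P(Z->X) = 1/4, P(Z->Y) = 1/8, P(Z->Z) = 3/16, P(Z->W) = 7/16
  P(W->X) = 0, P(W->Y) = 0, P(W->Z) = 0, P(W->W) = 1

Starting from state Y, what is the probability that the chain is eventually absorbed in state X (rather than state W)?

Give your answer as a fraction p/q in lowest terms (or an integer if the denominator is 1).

Answer: 21/74

Derivation:
Let a_i = P(absorbed in X | start in state i).
Boundary conditions: a_X = 1, a_W = 0.
For each transient state i, a_i = sum_j P(i->j) * a_j:
  a_Y = 1/16*a_X + 5/8*a_Y + 1/8*a_Z + 3/16*a_W
  a_Z = 1/4*a_X + 1/8*a_Y + 3/16*a_Z + 7/16*a_W

Substituting a_X = 1 and a_W = 0, rearrange to (I - Q) a = r where r[i] = P(i -> X):
  [3/8, -1/8] . (a_Y, a_Z) = 1/16
  [-1/8, 13/16] . (a_Y, a_Z) = 1/4

Solving yields:
  a_Y = 21/74
  a_Z = 13/37

Starting state is Y, so the absorption probability is a_Y = 21/74.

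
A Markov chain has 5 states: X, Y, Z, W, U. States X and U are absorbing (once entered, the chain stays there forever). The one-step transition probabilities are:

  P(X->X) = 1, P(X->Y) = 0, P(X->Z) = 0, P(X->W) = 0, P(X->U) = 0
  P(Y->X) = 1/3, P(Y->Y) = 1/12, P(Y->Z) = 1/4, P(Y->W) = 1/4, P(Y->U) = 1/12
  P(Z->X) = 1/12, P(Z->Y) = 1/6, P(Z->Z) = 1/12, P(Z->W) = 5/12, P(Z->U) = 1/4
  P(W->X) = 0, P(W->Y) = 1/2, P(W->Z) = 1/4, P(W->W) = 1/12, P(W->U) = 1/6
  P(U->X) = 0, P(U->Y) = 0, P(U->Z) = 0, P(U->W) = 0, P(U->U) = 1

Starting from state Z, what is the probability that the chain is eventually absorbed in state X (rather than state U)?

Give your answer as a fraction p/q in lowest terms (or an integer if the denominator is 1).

Let a_i = P(absorbed in X | start in state i).
Boundary conditions: a_X = 1, a_U = 0.
For each transient state i, a_i = sum_j P(i->j) * a_j:
  a_Y = 1/3*a_X + 1/12*a_Y + 1/4*a_Z + 1/4*a_W + 1/12*a_U
  a_Z = 1/12*a_X + 1/6*a_Y + 1/12*a_Z + 5/12*a_W + 1/4*a_U
  a_W = 0*a_X + 1/2*a_Y + 1/4*a_Z + 1/12*a_W + 1/6*a_U

Substituting a_X = 1 and a_U = 0, rearrange to (I - Q) a = r where r[i] = P(i -> X):
  [11/12, -1/4, -1/4] . (a_Y, a_Z, a_W) = 1/3
  [-1/6, 11/12, -5/12] . (a_Y, a_Z, a_W) = 1/12
  [-1/2, -1/4, 11/12] . (a_Y, a_Z, a_W) = 0

Solving yields:
  a_Y = 233/397
  a_Z = 311/794
  a_W = 339/794

Starting state is Z, so the absorption probability is a_Z = 311/794.

Answer: 311/794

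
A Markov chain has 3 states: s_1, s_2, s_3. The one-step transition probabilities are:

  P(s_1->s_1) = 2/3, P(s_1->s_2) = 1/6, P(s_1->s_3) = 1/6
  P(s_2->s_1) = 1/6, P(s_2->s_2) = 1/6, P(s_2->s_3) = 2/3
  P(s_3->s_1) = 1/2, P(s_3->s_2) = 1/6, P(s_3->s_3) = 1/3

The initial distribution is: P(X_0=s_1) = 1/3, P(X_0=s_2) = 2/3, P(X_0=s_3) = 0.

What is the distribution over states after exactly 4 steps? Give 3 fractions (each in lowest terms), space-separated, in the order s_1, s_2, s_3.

Propagating the distribution step by step (d_{t+1} = d_t * P):
d_0 = (s_1=1/3, s_2=2/3, s_3=0)
  d_1[s_1] = 1/3*2/3 + 2/3*1/6 + 0*1/2 = 1/3
  d_1[s_2] = 1/3*1/6 + 2/3*1/6 + 0*1/6 = 1/6
  d_1[s_3] = 1/3*1/6 + 2/3*2/3 + 0*1/3 = 1/2
d_1 = (s_1=1/3, s_2=1/6, s_3=1/2)
  d_2[s_1] = 1/3*2/3 + 1/6*1/6 + 1/2*1/2 = 1/2
  d_2[s_2] = 1/3*1/6 + 1/6*1/6 + 1/2*1/6 = 1/6
  d_2[s_3] = 1/3*1/6 + 1/6*2/3 + 1/2*1/3 = 1/3
d_2 = (s_1=1/2, s_2=1/6, s_3=1/3)
  d_3[s_1] = 1/2*2/3 + 1/6*1/6 + 1/3*1/2 = 19/36
  d_3[s_2] = 1/2*1/6 + 1/6*1/6 + 1/3*1/6 = 1/6
  d_3[s_3] = 1/2*1/6 + 1/6*2/3 + 1/3*1/3 = 11/36
d_3 = (s_1=19/36, s_2=1/6, s_3=11/36)
  d_4[s_1] = 19/36*2/3 + 1/6*1/6 + 11/36*1/2 = 115/216
  d_4[s_2] = 19/36*1/6 + 1/6*1/6 + 11/36*1/6 = 1/6
  d_4[s_3] = 19/36*1/6 + 1/6*2/3 + 11/36*1/3 = 65/216
d_4 = (s_1=115/216, s_2=1/6, s_3=65/216)

Answer: 115/216 1/6 65/216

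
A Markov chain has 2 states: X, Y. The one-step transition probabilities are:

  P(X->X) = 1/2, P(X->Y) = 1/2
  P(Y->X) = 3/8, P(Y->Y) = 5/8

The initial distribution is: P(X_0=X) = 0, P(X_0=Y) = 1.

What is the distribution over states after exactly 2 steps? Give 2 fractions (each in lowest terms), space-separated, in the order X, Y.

Propagating the distribution step by step (d_{t+1} = d_t * P):
d_0 = (X=0, Y=1)
  d_1[X] = 0*1/2 + 1*3/8 = 3/8
  d_1[Y] = 0*1/2 + 1*5/8 = 5/8
d_1 = (X=3/8, Y=5/8)
  d_2[X] = 3/8*1/2 + 5/8*3/8 = 27/64
  d_2[Y] = 3/8*1/2 + 5/8*5/8 = 37/64
d_2 = (X=27/64, Y=37/64)

Answer: 27/64 37/64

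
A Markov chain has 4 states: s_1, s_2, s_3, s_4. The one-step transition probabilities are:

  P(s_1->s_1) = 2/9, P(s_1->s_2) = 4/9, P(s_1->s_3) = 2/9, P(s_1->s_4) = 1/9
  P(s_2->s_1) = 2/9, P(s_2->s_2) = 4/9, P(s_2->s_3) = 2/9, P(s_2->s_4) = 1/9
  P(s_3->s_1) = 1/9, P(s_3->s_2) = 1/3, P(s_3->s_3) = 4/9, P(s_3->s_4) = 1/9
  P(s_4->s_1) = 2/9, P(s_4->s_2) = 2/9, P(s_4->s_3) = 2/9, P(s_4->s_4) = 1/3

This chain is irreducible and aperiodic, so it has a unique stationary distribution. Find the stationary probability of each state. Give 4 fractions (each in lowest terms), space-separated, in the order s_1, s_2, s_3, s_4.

The stationary distribution satisfies pi = pi * P, i.e.:
  pi_s_1 = 2/9*pi_s_1 + 2/9*pi_s_2 + 1/9*pi_s_3 + 2/9*pi_s_4
  pi_s_2 = 4/9*pi_s_1 + 4/9*pi_s_2 + 1/3*pi_s_3 + 2/9*pi_s_4
  pi_s_3 = 2/9*pi_s_1 + 2/9*pi_s_2 + 4/9*pi_s_3 + 2/9*pi_s_4
  pi_s_4 = 1/9*pi_s_1 + 1/9*pi_s_2 + 1/9*pi_s_3 + 1/3*pi_s_4
with normalization: pi_s_1 + pi_s_2 + pi_s_3 + pi_s_4 = 1.

Using the first 3 balance equations plus normalization, the linear system A*pi = b is:
  [-7/9, 2/9, 1/9, 2/9] . pi = 0
  [4/9, -5/9, 1/3, 2/9] . pi = 0
  [2/9, 2/9, -5/9, 2/9] . pi = 0
  [1, 1, 1, 1] . pi = 1

Solving yields:
  pi_s_1 = 4/21
  pi_s_2 = 8/21
  pi_s_3 = 2/7
  pi_s_4 = 1/7

Verification (pi * P):
  4/21*2/9 + 8/21*2/9 + 2/7*1/9 + 1/7*2/9 = 4/21 = pi_s_1  (ok)
  4/21*4/9 + 8/21*4/9 + 2/7*1/3 + 1/7*2/9 = 8/21 = pi_s_2  (ok)
  4/21*2/9 + 8/21*2/9 + 2/7*4/9 + 1/7*2/9 = 2/7 = pi_s_3  (ok)
  4/21*1/9 + 8/21*1/9 + 2/7*1/9 + 1/7*1/3 = 1/7 = pi_s_4  (ok)

Answer: 4/21 8/21 2/7 1/7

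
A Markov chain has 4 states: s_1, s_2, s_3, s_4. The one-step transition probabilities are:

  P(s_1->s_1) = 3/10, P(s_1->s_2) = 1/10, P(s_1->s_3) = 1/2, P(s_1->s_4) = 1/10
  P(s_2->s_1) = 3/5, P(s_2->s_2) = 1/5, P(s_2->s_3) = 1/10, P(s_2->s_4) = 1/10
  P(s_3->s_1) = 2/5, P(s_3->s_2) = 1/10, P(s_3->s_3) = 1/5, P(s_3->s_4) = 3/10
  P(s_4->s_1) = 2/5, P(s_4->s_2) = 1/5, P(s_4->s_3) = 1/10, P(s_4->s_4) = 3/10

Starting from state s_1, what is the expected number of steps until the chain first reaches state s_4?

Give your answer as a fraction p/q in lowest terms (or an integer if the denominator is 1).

Answer: 1170/199

Derivation:
Let h_i = expected steps to first reach s_4 from state i.
Boundary: h_s_4 = 0.
First-step equations for the other states:
  h_s_1 = 1 + 3/10*h_s_1 + 1/10*h_s_2 + 1/2*h_s_3 + 1/10*h_s_4
  h_s_2 = 1 + 3/5*h_s_1 + 1/5*h_s_2 + 1/10*h_s_3 + 1/10*h_s_4
  h_s_3 = 1 + 2/5*h_s_1 + 1/10*h_s_2 + 1/5*h_s_3 + 3/10*h_s_4

Substituting h_s_4 = 0 and rearranging gives the linear system (I - Q) h = 1:
  [7/10, -1/10, -1/2] . (h_s_1, h_s_2, h_s_3) = 1
  [-3/5, 4/5, -1/10] . (h_s_1, h_s_2, h_s_3) = 1
  [-2/5, -1/10, 4/5] . (h_s_1, h_s_2, h_s_3) = 1

Solving yields:
  h_s_1 = 1170/199
  h_s_2 = 1250/199
  h_s_3 = 990/199

Starting state is s_1, so the expected hitting time is h_s_1 = 1170/199.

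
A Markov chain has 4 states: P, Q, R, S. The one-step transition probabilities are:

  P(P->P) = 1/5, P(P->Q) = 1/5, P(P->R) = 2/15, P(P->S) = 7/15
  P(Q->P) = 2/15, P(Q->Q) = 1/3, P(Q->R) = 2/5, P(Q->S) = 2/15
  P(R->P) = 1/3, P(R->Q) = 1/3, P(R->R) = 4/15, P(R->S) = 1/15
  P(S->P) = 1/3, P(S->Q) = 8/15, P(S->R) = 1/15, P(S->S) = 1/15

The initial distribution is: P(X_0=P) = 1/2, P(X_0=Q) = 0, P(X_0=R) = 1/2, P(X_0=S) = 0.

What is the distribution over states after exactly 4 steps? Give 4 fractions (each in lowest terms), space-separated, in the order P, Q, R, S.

Propagating the distribution step by step (d_{t+1} = d_t * P):
d_0 = (P=1/2, Q=0, R=1/2, S=0)
  d_1[P] = 1/2*1/5 + 0*2/15 + 1/2*1/3 + 0*1/3 = 4/15
  d_1[Q] = 1/2*1/5 + 0*1/3 + 1/2*1/3 + 0*8/15 = 4/15
  d_1[R] = 1/2*2/15 + 0*2/5 + 1/2*4/15 + 0*1/15 = 1/5
  d_1[S] = 1/2*7/15 + 0*2/15 + 1/2*1/15 + 0*1/15 = 4/15
d_1 = (P=4/15, Q=4/15, R=1/5, S=4/15)
  d_2[P] = 4/15*1/5 + 4/15*2/15 + 1/5*1/3 + 4/15*1/3 = 11/45
  d_2[Q] = 4/15*1/5 + 4/15*1/3 + 1/5*1/3 + 4/15*8/15 = 79/225
  d_2[R] = 4/15*2/15 + 4/15*2/5 + 1/5*4/15 + 4/15*1/15 = 16/75
  d_2[S] = 4/15*7/15 + 4/15*2/15 + 1/5*1/15 + 4/15*1/15 = 43/225
d_2 = (P=11/45, Q=79/225, R=16/75, S=43/225)
  d_3[P] = 11/45*1/5 + 79/225*2/15 + 16/75*1/3 + 43/225*1/3 = 778/3375
  d_3[Q] = 11/45*1/5 + 79/225*1/3 + 16/75*1/3 + 43/225*8/15 = 1144/3375
  d_3[R] = 11/45*2/15 + 79/225*2/5 + 16/75*4/15 + 43/225*1/15 = 91/375
  d_3[S] = 11/45*7/15 + 79/225*2/15 + 16/75*1/15 + 43/225*1/15 = 634/3375
d_3 = (P=778/3375, Q=1144/3375, R=91/375, S=634/3375)
  d_4[P] = 778/3375*1/5 + 1144/3375*2/15 + 91/375*1/3 + 634/3375*1/3 = 11887/50625
  d_4[Q] = 778/3375*1/5 + 1144/3375*1/3 + 91/375*1/3 + 634/3375*8/15 = 17221/50625
  d_4[R] = 778/3375*2/15 + 1144/3375*2/5 + 91/375*4/15 + 634/3375*1/15 = 274/1125
  d_4[S] = 778/3375*7/15 + 1144/3375*2/15 + 91/375*1/15 + 634/3375*1/15 = 9187/50625
d_4 = (P=11887/50625, Q=17221/50625, R=274/1125, S=9187/50625)

Answer: 11887/50625 17221/50625 274/1125 9187/50625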